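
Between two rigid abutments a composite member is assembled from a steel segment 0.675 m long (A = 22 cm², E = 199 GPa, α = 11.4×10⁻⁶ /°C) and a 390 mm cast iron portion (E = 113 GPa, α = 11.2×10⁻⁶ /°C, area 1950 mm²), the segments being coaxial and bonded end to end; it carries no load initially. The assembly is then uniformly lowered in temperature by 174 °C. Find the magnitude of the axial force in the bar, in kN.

P ≈ 634 kN (tensile)

Free thermal contraction of the whole bar: Σ αᵢΔT Lᵢ = 11.4×10⁻⁶×174×675 + 11.2×10⁻⁶×174×390 = 2.099 mm.
The walls prevent any net length change, so an axial force P (same in every segment) develops. Compatibility: P · Σ Lᵢ/(AᵢEᵢ) = δ_free.
The series flexibility is Σ Lᵢ/(AᵢEᵢ) = 675/(2200×199×10³) + 390/(1950×113×10³) = 3.312×10⁻⁶ mm/N.
P = 2.099 / 3.312×10⁻⁶ = 633800 N = 633.8 kN, tensile.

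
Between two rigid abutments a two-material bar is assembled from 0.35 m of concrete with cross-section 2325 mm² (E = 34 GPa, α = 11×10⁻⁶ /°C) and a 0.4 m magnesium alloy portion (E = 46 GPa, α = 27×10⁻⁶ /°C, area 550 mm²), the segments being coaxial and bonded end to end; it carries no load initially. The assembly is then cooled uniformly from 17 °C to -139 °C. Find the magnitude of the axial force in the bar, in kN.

Free thermal contraction of the whole bar: Σ αᵢΔT Lᵢ = 11×10⁻⁶×156×350 + 27×10⁻⁶×156×400 = 2.285 mm.
The walls prevent any net length change, so an axial force P (same in every segment) develops. Compatibility: P · Σ Lᵢ/(AᵢEᵢ) = δ_free.
The series flexibility is Σ Lᵢ/(AᵢEᵢ) = 350/(2325×34×10³) + 400/(550×46×10³) = 2.024×10⁻⁵ mm/N.
So P = 2.285 / 2.024×10⁻⁵ = 112.9 kN, tensile.

P ≈ 113 kN (tensile)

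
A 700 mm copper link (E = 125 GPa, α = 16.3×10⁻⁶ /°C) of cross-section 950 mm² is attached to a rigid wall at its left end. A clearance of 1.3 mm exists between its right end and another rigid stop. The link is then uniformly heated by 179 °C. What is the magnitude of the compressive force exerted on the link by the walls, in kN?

P ≈ 126 kN

If the wall were absent the link would grow by αΔT L = 16.3×10⁻⁶ × 179 × 700 = 2.042 mm.
This exceeds the 1.3 mm gap, so the wall pushes back. The portion of expansion that must be recovered elastically is δ_free − gap = 2.042 − 1.3 = 0.7424 mm.
Compatibility: PL/(AE) = 0.7424 mm, so σ = P/A = E × (0.7424/700) = 132.6 MPa.
Force on the wall = σA = 132.6 × 950 mm² = 125.9 kN.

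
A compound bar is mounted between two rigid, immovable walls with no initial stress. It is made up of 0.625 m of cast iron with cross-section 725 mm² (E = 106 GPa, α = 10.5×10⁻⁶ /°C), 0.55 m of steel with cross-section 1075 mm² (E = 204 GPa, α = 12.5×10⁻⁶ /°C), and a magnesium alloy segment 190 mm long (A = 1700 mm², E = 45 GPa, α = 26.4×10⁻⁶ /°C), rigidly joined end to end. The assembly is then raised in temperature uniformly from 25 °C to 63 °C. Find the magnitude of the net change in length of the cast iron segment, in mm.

With the walls removed the bar would change length by δ_free = Σ αᵢΔT Lᵢ = 10.5×10⁻⁶×38×625 + 12.5×10⁻⁶×38×550 + 26.4×10⁻⁶×38×190 = 0.7012 mm.
Since the ends are fixed, an axial force P builds up, equal in every segment, with P · Σ Lᵢ/(AᵢEᵢ) = δ_free.
Σ Lᵢ/(AᵢEᵢ) = 625/(725×106×10³) + 550/(1075×204×10³) + 190/(1700×45×10³) = 1.312×10⁻⁵ mm/N.
So P = 0.7012 / 1.312×10⁻⁵ = 53.43 kN, compressive.
For the cast iron segment, free thermal change = 10.5×10⁻⁶×38×625 = 0.2494 mm and elastic change from P = 53430×625/(725×106×10³) = 0.4345 mm; these oppose, so the net change is 0.185 mm (segment shortens).

|ΔL| ≈ 0.185 mm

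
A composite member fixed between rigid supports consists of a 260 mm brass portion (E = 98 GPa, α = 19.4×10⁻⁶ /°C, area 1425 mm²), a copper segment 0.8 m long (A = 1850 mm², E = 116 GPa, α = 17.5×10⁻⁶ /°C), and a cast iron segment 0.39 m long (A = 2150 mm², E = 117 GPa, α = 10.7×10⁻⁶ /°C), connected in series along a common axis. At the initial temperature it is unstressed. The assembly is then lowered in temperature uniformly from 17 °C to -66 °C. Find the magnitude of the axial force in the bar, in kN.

P ≈ 270 kN (tensile)

Free thermal contraction of the whole bar: Σ αᵢΔT Lᵢ = 19.4×10⁻⁶×83×260 + 17.5×10⁻⁶×83×800 + 10.7×10⁻⁶×83×390 = 1.927 mm.
Since the ends are fixed, an axial force P builds up, equal in every segment, with P · Σ Lᵢ/(AᵢEᵢ) = δ_free.
The series flexibility is Σ Lᵢ/(AᵢEᵢ) = 260/(1425×98×10³) + 800/(1850×116×10³) + 390/(2150×117×10³) = 7.14×10⁻⁶ mm/N.
Hence P = δ_free / Σ(L/AE) = 1.927/7.14×10⁻⁶ = 269.9 kN (tensile).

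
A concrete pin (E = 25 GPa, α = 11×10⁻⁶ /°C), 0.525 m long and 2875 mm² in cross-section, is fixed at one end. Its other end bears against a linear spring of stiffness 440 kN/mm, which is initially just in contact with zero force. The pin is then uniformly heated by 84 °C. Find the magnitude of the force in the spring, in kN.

P ≈ 50.7 kN

If the spring were absent the pin would lengthen by αΔT L = 11×10⁻⁶ × 84 × 525 = 0.4851 mm.
Let P be the compressive force at the spring. The pin shortens elastically by PL/(AE) and the spring compresses by P/k; together these equal δ_free.
So P = δ_free / [L/(AE) + 1/k] = 0.4851 / [ 525/(2875×25×10³) + 1/(440×10³) ].
P = 0.4851 / 9.577×10⁻⁶ = 50650 N.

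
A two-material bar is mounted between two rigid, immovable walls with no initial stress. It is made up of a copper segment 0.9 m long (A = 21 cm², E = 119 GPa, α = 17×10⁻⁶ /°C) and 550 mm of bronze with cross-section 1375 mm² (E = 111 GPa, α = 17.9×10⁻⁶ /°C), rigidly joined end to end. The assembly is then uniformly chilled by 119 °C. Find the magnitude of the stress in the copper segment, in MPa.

If the supports were absent, the total length change would be Σ αᵢΔT Lᵢ = 17×10⁻⁶×119×900 + 17.9×10⁻⁶×119×550 = 2.992 mm.
The walls prevent any net length change, so an axial force P (same in every segment) develops. Compatibility: P · Σ Lᵢ/(AᵢEᵢ) = δ_free.
Σ Lᵢ/(AᵢEᵢ) = 900/(2100×119×10³) + 550/(1375×111×10³) = 7.205×10⁻⁶ mm/N.
So P = 2.992 / 7.205×10⁻⁶ = 415.3 kN, tensile.
σ_{copper} = P / A = 415300 / 2100 = 197.8 MPa.

σ ≈ 198 MPa (tensile)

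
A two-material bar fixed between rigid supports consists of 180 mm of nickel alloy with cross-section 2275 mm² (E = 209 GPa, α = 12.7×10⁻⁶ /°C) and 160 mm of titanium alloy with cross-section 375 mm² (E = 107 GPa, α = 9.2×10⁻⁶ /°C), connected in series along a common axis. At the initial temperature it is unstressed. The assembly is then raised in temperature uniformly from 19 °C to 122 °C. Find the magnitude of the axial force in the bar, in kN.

With the walls removed the bar would change length by δ_free = Σ αᵢΔT Lᵢ = 12.7×10⁻⁶×103×180 + 9.2×10⁻⁶×103×160 = 0.3871 mm.
The walls prevent any net length change, so an axial force P (same in every segment) develops. Compatibility: P · Σ Lᵢ/(AᵢEᵢ) = δ_free.
Σ Lᵢ/(AᵢEᵢ) = 180/(2275×209×10³) + 160/(375×107×10³) = 4.366×10⁻⁶ mm/N.
So P = 0.3871 / 4.366×10⁻⁶ = 88.65 kN, compressive.

P ≈ 88.7 kN (compressive)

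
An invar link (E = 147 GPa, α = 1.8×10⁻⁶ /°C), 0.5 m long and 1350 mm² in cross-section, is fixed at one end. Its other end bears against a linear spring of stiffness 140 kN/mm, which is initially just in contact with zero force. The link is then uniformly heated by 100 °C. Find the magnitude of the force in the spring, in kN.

The unrestrained thermal change is αΔT L = 1.8×10⁻⁶ × 100 × 500 = 0.09 mm.
Let P be the compressive force at the spring. The link shortens elastically by PL/(AE) and the spring compresses by P/k; together these equal δ_free.
So P = δ_free / [L/(AE) + 1/k] = 0.09 / [ 500/(1350×147×10³) + 1/(140×10³) ].
P = 0.09 / 9.662×10⁻⁶ = 9314 N.

P ≈ 9.31 kN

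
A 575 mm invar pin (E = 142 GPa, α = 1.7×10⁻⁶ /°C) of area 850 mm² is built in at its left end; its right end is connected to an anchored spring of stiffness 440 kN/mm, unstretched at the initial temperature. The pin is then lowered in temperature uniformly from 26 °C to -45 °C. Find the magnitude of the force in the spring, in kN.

The unrestrained thermal change is αΔT L = 1.7×10⁻⁶ × 71 × 575 = 0.0694 mm.
With a force P in the spring, the elastic change of the pin is PL/(AE) and that of the spring is P/k; compatibility requires their sum to equal δ_free.
P [ L/(AE) + 1/k ] = δ_free → P [ 575/(850×142×10³) + 1/(440×10³) ] = 0.0694.
P = 0.0694 / 7.037×10⁻⁶ = 9863 N.

P ≈ 9.86 kN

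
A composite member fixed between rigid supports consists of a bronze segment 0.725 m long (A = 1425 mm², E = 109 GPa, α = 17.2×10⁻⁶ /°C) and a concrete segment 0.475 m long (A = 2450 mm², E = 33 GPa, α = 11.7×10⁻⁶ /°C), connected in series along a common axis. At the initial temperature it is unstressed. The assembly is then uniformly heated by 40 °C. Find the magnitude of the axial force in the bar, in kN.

P ≈ 68.4 kN (compressive)

With the walls removed the bar would change length by δ_free = Σ αᵢΔT Lᵢ = 17.2×10⁻⁶×40×725 + 11.7×10⁻⁶×40×475 = 0.7211 mm.
Since the ends are fixed, an axial force P builds up, equal in every segment, with P · Σ Lᵢ/(AᵢEᵢ) = δ_free.
Σ Lᵢ/(AᵢEᵢ) = 725/(1425×109×10³) + 475/(2450×33×10³) = 1.054×10⁻⁵ mm/N.
So P = 0.7211 / 1.054×10⁻⁵ = 68.4 kN, compressive.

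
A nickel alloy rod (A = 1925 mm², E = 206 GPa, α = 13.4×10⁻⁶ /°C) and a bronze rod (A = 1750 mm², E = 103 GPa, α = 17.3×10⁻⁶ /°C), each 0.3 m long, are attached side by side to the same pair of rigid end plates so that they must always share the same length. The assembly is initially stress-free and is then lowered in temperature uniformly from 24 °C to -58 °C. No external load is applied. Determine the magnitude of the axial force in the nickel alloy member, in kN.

The bronze has the larger α, so on cooling it would change length more than the nickel alloy if both were free. The rigid plates force a common final length, so the bronze is put into tension and the nickel alloy into compression, with equal and opposite forces P (no external load).
Equating the net (thermal + elastic) strains gives |α₁ − α₂|·ΔT = P·[1/(A₁E₁) + 1/(A₂E₂)].
|α₁ − α₂|·ΔT = 3.9×10⁻⁶ × 82 = 0.0003198.
1/(A₁E₁) + 1/(A₂E₂) = 1/(1925×206×10³) + 1/(1750×103×10³) = 8.07×10⁻⁹ N⁻¹.
So P = 0.0003198 / 8.07×10⁻⁹ = 39.63 kN.

P ≈ 39.6 kN (compressive in the nickel alloy)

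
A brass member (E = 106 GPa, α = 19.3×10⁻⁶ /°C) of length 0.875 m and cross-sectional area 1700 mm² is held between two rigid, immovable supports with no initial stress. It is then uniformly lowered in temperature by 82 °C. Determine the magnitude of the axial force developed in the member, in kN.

The ends cannot move, so σ = EαΔT = 106×10³ × 19.3×10⁻⁶ × 82 = 167.8 MPa.
Then P = σA = 167.8 × 1700 mm² = 285.2 kN, tensile.

P ≈ 285 kN (tensile)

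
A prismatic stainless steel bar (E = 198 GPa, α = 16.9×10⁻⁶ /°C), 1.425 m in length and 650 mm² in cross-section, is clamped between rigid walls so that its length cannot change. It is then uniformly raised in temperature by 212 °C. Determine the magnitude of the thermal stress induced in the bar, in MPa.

σ ≈ 709 MPa (compressive)

The supports are rigid, so the total axial strain is zero. The restrained thermal strain is ε = αΔT = 16.9×10⁻⁶ × 212 = 3582.8×10⁻⁶.
The stress required to suppress this strain is σ = Eε = 198×10³ × 3582.8×10⁻⁶ = 709.4 MPa, compressive since the bar is trying to expand.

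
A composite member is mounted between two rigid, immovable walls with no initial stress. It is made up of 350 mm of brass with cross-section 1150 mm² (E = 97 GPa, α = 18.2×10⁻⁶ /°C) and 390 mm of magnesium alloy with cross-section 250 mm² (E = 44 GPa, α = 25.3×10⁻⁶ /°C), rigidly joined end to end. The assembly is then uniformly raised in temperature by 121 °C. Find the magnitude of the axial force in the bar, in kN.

With the walls removed the bar would change length by δ_free = Σ αᵢΔT Lᵢ = 18.2×10⁻⁶×121×350 + 25.3×10⁻⁶×121×390 = 1.965 mm.
The rigid supports impose zero overall length change; the single axial force P common to all segments must satisfy P Σ Lᵢ/(AᵢEᵢ) = δ_free.
The series flexibility is Σ Lᵢ/(AᵢEᵢ) = 350/(1150×97×10³) + 390/(250×44×10³) = 3.859×10⁻⁵ mm/N.
Hence P = δ_free / Σ(L/AE) = 1.965/3.859×10⁻⁵ = 50.91 kN (compressive).

P ≈ 50.9 kN (compressive)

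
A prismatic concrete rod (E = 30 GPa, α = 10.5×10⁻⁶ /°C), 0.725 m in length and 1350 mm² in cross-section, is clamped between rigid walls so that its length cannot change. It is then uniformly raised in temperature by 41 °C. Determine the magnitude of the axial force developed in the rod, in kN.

P ≈ 17.4 kN (compressive)

Full restraint means ε = 0, so the stress is σ = EαΔT = 30×10³ × 10.5×10⁻⁶ × 41 = 12.92 MPa.
Axial force P = σA = 12.92 × 1350 = 17440 N = 17.44 kN, compressive.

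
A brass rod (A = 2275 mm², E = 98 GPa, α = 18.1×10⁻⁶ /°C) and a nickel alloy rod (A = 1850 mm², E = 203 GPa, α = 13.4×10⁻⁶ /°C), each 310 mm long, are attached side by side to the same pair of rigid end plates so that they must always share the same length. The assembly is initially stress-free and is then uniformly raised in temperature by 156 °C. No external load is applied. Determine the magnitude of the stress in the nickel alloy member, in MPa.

σ ≈ 55.4 MPa (tensile)

Equilibrium of a rigid end plate with no external load gives equal and opposite internal forces ±P in the two members. Since α_{brass} > α_{nickel alloy}, heating drives the brass into compression and the nickel alloy into tension.
Setting the final lengths equal and cancelling L: (α₁ − α₂)ΔT = P/(A₁E₁) + P/(A₂E₂).
|α₁ − α₂|·ΔT = 4.7×10⁻⁶ × 156 = 0.0007332.
1/(A₁E₁) + 1/(A₂E₂) = 1/(2275×98×10³) + 1/(1850×203×10³) = 7.148×10⁻⁹ N⁻¹.
So P = 0.0007332 / 7.148×10⁻⁹ = 102.6 kN.
σ_{nickel alloy} = P/A₂ = 102600/1850 = 55.44 MPa, tensile.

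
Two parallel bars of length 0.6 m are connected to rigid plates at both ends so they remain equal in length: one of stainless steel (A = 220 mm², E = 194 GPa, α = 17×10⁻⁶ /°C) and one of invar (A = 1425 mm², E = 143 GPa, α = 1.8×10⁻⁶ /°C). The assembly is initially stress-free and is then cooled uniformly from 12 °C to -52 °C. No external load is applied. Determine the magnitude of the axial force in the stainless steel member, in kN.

P ≈ 34.3 kN (tensile in the stainless steel)

Both members must finish at the same length. With the larger α, the stainless steel tends to over-contract; the plates restrain it, putting the stainless steel in tension and the invar in compression. With no external load the two internal forces are equal and opposite, magnitude P.
Equating the net (thermal + elastic) strains gives |α₁ − α₂|·ΔT = P·[1/(A₁E₁) + 1/(A₂E₂)].
|α₁ − α₂|·ΔT = 15.2×10⁻⁶ × 64 = 0.0009728.
1/(A₁E₁) + 1/(A₂E₂) = 1/(220×194×10³) + 1/(1425×143×10³) = 2.834×10⁻⁸ N⁻¹.
P = 0.0009728 / 2.834×10⁻⁸ = 34330 N = 34.33 kN.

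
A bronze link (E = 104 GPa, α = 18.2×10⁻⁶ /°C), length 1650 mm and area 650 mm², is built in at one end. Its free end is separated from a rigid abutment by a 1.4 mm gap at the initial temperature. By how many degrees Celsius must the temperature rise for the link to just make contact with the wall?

The gap closes when αΔT L = 1.4 mm, since the link is still unstressed at that instant.
ΔT = 1.4 / (18.2×10⁻⁶ × 1650) = 46.62 °C.

ΔT ≈ 46.6 °C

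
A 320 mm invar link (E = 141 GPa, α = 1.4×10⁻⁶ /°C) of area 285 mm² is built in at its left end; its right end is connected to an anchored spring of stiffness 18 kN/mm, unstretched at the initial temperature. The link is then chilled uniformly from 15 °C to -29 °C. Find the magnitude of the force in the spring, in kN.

Free thermal contraction: δ_free = αΔT L = 1.4×10⁻⁶ × 44 × 320 = 0.01971 mm.
Let P be the tensile force in the spring. The link extends elastically by PL/(AE) and the spring stretches by P/k; together these equal δ_free.
So P = δ_free / [L/(AE) + 1/k] = 0.01971 / [ 320/(285×141×10³) + 1/(18×10³) ].
P = 0.01971 / 6.352×10⁻⁵ = 310.3 N.

P ≈ 0.31 kN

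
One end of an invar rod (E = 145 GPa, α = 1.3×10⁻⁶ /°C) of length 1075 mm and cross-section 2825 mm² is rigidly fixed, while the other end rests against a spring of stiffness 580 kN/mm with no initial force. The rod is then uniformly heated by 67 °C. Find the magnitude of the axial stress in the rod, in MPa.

Free thermal expansion: δ_free = αΔT L = 1.3×10⁻⁶ × 67 × 1075 = 0.09363 mm.
With a force P in the spring, the elastic change of the rod is PL/(AE) and that of the spring is P/k; compatibility requires their sum to equal δ_free.
P [ L/(AE) + 1/k ] = δ_free → P [ 1075/(2825×145×10³) + 1/(580×10³) ] = 0.09363.
P = 0.09363 / 4.348×10⁻⁶ = 21530 N.
σ = P/A = 21530/2825 = 7.622 MPa.

σ ≈ 7.62 MPa (compressive)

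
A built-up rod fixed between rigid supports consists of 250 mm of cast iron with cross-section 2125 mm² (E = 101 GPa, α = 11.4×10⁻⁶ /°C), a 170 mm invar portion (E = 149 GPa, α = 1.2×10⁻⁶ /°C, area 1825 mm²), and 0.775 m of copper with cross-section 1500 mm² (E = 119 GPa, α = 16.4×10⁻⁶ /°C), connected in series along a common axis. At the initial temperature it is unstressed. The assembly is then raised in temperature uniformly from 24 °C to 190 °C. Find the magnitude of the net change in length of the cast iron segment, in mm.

If the supports were absent, the total length change would be Σ αᵢΔT Lᵢ = 11.4×10⁻⁶×166×250 + 1.2×10⁻⁶×166×170 + 16.4×10⁻⁶×166×775 = 2.617 mm.
Since the ends are fixed, an axial force P builds up, equal in every segment, with P · Σ Lᵢ/(AᵢEᵢ) = δ_free.
The series flexibility is Σ Lᵢ/(AᵢEᵢ) = 250/(2125×101×10³) + 170/(1825×149×10³) + 775/(1500×119×10³) = 6.132×10⁻⁶ mm/N.
So P = 2.617 / 6.132×10⁻⁶ = 426.8 kN, compressive.
For the cast iron segment, free thermal change = 11.4×10⁻⁶×166×250 = 0.4731 mm and elastic change from P = 426800×250/(2125×101×10³) = 0.4971 mm; these oppose, so the net change is 0.024 mm (segment shortens).

|ΔL| ≈ 0.024 mm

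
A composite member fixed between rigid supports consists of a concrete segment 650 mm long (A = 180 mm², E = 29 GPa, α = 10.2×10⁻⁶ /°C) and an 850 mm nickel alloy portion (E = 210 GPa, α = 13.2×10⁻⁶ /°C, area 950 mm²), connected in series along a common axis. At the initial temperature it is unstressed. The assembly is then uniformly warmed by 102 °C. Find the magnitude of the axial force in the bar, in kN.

If the supports were absent, the total length change would be Σ αᵢΔT Lᵢ = 10.2×10⁻⁶×102×650 + 13.2×10⁻⁶×102×850 = 1.821 mm.
The walls prevent any net length change, so an axial force P (same in every segment) develops. Compatibility: P · Σ Lᵢ/(AᵢEᵢ) = δ_free.
Σ Lᵢ/(AᵢEᵢ) = 650/(180×29×10³) + 850/(950×210×10³) = 0.0001288 mm/N.
P = 1.821 / 0.0001288 = 14140 N = 14.14 kN, compressive.

P ≈ 14.1 kN (compressive)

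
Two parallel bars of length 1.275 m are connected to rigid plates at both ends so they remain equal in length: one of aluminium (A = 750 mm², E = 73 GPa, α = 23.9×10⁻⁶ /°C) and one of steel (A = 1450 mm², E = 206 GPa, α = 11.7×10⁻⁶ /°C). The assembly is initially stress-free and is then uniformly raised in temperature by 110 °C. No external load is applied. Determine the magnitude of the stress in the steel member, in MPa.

σ ≈ 42.8 MPa (tensile)

Equilibrium of a rigid end plate with no external load gives equal and opposite internal forces ±P in the two members. Since α_{aluminium} > α_{steel}, heating drives the aluminium into compression and the steel into tension.
Setting the final lengths equal and cancelling L: (α₁ − α₂)ΔT = P/(A₁E₁) + P/(A₂E₂).
|α₁ − α₂|·ΔT = 12.2×10⁻⁶ × 110 = 0.001342.
1/(A₁E₁) + 1/(A₂E₂) = 1/(750×73×10³) + 1/(1450×206×10³) = 2.161×10⁻⁸ N⁻¹.
P = 0.001342 / 2.161×10⁻⁸ = 62090 N = 62.09 kN.
σ_{steel} = P/A₂ = 62090/1450 = 42.82 MPa, tensile.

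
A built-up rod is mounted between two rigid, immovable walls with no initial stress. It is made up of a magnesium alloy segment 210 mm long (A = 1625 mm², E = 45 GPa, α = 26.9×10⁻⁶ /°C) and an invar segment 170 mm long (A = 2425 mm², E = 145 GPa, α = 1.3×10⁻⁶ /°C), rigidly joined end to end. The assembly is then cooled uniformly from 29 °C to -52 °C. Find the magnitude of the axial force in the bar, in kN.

P ≈ 142 kN (tensile)

If the supports were absent, the total length change would be Σ αᵢΔT Lᵢ = 26.9×10⁻⁶×81×210 + 1.3×10⁻⁶×81×170 = 0.4755 mm.
The rigid supports impose zero overall length change; the single axial force P common to all segments must satisfy P Σ Lᵢ/(AᵢEᵢ) = δ_free.
Σ Lᵢ/(AᵢEᵢ) = 210/(1625×45×10³) + 170/(2425×145×10³) = 3.355×10⁻⁶ mm/N.
So P = 0.4755 / 3.355×10⁻⁶ = 141.7 kN, tensile.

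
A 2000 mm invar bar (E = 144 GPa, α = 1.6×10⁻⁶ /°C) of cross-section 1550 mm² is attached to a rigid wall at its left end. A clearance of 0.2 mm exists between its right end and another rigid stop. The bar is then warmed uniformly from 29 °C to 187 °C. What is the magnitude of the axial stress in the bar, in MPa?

If the wall were absent the bar would grow by αΔT L = 1.6×10⁻⁶ × 158 × 2000 = 0.5056 mm.
This exceeds the 0.2 mm gap, so the wall pushes back. The portion of expansion that must be recovered elastically is δ_free − gap = 0.5056 − 0.2 = 0.3056 mm.
Compatibility: PL/(AE) = 0.3056 mm, so σ = P/A = E × (0.3056/2000) = 22 MPa.

σ ≈ 22 MPa (compressive)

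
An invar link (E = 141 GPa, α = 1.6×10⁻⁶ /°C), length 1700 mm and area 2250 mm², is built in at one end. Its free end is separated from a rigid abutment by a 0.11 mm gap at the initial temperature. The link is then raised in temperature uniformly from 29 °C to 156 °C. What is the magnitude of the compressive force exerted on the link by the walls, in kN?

P ≈ 43.9 kN

Unrestrained expansion: δ_free = αΔT L = 1.6×10⁻⁶ × 127 × 1700 = 0.3454 mm.
The gap closes (δ_free > 0.11 mm) and the wall then resists a further 0.3454 − 0.11 = 0.2354 mm of expansion.
Compatibility: PL/(AE) = 0.2354 mm, so σ = P/A = E × (0.2354/1700) = 19.53 MPa.
P = σA = 19.53 × 2250 = 43.94 kN.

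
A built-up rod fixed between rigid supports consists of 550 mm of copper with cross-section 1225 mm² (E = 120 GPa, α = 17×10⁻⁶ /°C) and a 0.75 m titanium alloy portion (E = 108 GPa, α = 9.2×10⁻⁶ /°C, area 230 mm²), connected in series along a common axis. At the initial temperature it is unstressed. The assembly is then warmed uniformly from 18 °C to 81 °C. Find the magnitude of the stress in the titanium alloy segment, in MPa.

σ ≈ 131 MPa (compressive)

With the walls removed the bar would change length by δ_free = Σ αᵢΔT Lᵢ = 17×10⁻⁶×63×550 + 9.2×10⁻⁶×63×750 = 1.024 mm.
The rigid supports impose zero overall length change; the single axial force P common to all segments must satisfy P Σ Lᵢ/(AᵢEᵢ) = δ_free.
Σ Lᵢ/(AᵢEᵢ) = 550/(1225×120×10³) + 750/(230×108×10³) = 3.393×10⁻⁵ mm/N.
So P = 1.024 / 3.393×10⁻⁵ = 30.17 kN, compressive.
σ_{titanium alloy} = P / A = 30170 / 230 = 131.2 MPa.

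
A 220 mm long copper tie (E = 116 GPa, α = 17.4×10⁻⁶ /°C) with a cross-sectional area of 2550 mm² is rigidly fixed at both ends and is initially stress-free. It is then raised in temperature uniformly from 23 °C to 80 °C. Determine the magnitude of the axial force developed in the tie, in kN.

With zero net strain, σ = E·αΔT = 116 GPa × 17.4×10⁻⁶ × 57 = 115 MPa.
Then P = σA = 115 × 2550 mm² = 293.4 kN, compressive.

P ≈ 293 kN (compressive)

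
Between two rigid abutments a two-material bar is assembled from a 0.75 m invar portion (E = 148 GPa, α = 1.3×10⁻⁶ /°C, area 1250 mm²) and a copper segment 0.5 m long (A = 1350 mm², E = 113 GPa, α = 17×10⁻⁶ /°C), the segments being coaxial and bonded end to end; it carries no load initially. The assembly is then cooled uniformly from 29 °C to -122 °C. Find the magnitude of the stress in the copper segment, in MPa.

With the walls removed the bar would change length by δ_free = Σ αᵢΔT Lᵢ = 1.3×10⁻⁶×151×750 + 17×10⁻⁶×151×500 = 1.431 mm.
Since the ends are fixed, an axial force P builds up, equal in every segment, with P · Σ Lᵢ/(AᵢEᵢ) = δ_free.
Σ Lᵢ/(AᵢEᵢ) = 750/(1250×148×10³) + 500/(1350×113×10³) = 7.332×10⁻⁶ mm/N.
P = 1.431 / 7.332×10⁻⁶ = 195100 N = 195.1 kN, tensile.
σ_{copper} = P / A = 195100 / 1350 = 144.6 MPa.

σ ≈ 145 MPa (tensile)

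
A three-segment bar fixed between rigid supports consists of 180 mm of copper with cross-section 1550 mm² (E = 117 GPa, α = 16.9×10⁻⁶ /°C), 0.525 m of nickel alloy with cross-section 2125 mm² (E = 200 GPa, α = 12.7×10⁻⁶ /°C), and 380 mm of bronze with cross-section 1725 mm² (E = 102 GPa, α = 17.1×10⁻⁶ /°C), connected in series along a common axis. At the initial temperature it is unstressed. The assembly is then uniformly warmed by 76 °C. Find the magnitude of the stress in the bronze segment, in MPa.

σ ≈ 163 MPa (compressive)

Free thermal expansion of the whole bar: Σ αᵢΔT Lᵢ = 16.9×10⁻⁶×76×180 + 12.7×10⁻⁶×76×525 + 17.1×10⁻⁶×76×380 = 1.232 mm.
The walls prevent any net length change, so an axial force P (same in every segment) develops. Compatibility: P · Σ Lᵢ/(AᵢEᵢ) = δ_free.
The series flexibility is Σ Lᵢ/(AᵢEᵢ) = 180/(1550×117×10³) + 525/(2125×200×10³) + 380/(1725×102×10³) = 4.388×10⁻⁶ mm/N.
So P = 1.232 / 4.388×10⁻⁶ = 280.7 kN, compressive.
σ_{bronze} = P / A = 280700 / 1725 = 162.7 MPa.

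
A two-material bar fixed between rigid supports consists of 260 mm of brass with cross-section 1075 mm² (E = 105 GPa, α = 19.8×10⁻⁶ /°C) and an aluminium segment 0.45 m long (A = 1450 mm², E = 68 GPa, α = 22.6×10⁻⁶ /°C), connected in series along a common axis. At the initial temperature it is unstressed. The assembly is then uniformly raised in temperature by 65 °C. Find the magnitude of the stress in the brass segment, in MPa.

σ ≈ 135 MPa (compressive)

If the supports were absent, the total length change would be Σ αᵢΔT Lᵢ = 19.8×10⁻⁶×65×260 + 22.6×10⁻⁶×65×450 = 0.9957 mm.
Since the ends are fixed, an axial force P builds up, equal in every segment, with P · Σ Lᵢ/(AᵢEᵢ) = δ_free.
Σ Lᵢ/(AᵢEᵢ) = 260/(1075×105×10³) + 450/(1450×68×10³) = 6.867×10⁻⁶ mm/N.
Hence P = δ_free / Σ(L/AE) = 0.9957/6.867×10⁻⁶ = 145 kN (compressive).
σ_{brass} = P / A = 145000 / 1075 = 134.9 MPa.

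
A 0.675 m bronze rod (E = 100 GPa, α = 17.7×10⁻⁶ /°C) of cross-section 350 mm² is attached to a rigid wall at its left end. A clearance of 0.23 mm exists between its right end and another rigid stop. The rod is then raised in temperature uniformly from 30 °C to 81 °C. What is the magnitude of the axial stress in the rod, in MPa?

σ ≈ 56.2 MPa (compressive)

Unrestrained expansion: δ_free = αΔT L = 17.7×10⁻⁶ × 51 × 675 = 0.6093 mm.
This exceeds the 0.23 mm gap, so the wall pushes back. The portion of expansion that must be recovered elastically is δ_free − gap = 0.6093 − 0.23 = 0.3793 mm.
That suppressed elongation corresponds to σ = E·Δ/L = 100×10³ × 0.3793/675 = 56.2 MPa.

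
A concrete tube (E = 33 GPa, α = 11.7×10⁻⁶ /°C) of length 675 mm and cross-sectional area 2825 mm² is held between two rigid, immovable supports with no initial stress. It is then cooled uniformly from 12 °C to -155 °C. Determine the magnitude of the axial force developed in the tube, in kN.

The ends cannot move, so σ = EαΔT = 33×10³ × 11.7×10⁻⁶ × 167 = 64.48 MPa.
Then P = σA = 64.48 × 2825 mm² = 182.2 kN, tensile.

P ≈ 182 kN (tensile)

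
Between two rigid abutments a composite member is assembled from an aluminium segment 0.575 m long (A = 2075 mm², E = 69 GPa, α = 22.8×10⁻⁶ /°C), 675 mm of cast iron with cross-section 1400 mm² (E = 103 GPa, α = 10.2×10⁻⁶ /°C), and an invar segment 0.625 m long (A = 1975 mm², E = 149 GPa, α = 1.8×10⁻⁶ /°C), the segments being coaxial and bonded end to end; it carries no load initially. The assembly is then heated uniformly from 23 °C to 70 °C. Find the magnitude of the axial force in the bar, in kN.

P ≈ 91.7 kN (compressive)

With the walls removed the bar would change length by δ_free = Σ αᵢΔT Lᵢ = 22.8×10⁻⁶×47×575 + 10.2×10⁻⁶×47×675 + 1.8×10⁻⁶×47×625 = 0.9926 mm.
Since the ends are fixed, an axial force P builds up, equal in every segment, with P · Σ Lᵢ/(AᵢEᵢ) = δ_free.
Σ Lᵢ/(AᵢEᵢ) = 575/(2075×69×10³) + 675/(1400×103×10³) + 625/(1975×149×10³) = 1.082×10⁻⁵ mm/N.
Hence P = δ_free / Σ(L/AE) = 0.9926/1.082×10⁻⁵ = 91.73 kN (compressive).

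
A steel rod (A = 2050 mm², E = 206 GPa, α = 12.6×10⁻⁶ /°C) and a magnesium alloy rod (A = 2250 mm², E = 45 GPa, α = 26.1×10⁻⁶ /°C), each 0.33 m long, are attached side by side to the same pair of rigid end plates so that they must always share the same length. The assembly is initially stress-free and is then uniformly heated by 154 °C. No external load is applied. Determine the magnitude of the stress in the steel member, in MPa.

Both members must finish at the same length. With the larger α, the magnesium alloy tends to over-expand; the plates restrain it, putting the magnesium alloy in compression and the steel in tension. With no external load the two internal forces are equal and opposite, magnitude P.
Setting the final lengths equal and cancelling L: (α₁ − α₂)ΔT = P/(A₁E₁) + P/(A₂E₂).
|α₁ − α₂|·ΔT = 13.5×10⁻⁶ × 154 = 0.002079.
1/(A₁E₁) + 1/(A₂E₂) = 1/(2050×206×10³) + 1/(2250×45×10³) = 1.224×10⁻⁸ N⁻¹.
So P = 0.002079 / 1.224×10⁻⁸ = 169.8 kN.
σ_{steel} = P/A₁ = 169800/2050 = 82.82 MPa, tensile.

σ ≈ 82.8 MPa (tensile)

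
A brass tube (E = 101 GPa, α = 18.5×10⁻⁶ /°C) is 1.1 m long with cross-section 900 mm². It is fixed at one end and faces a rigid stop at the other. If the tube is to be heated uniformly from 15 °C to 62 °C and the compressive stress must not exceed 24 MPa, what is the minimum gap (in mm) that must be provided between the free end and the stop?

g ≈ 0.695 mm

With no wall the tube would lengthen by αΔT L = 18.5×10⁻⁶ × 47 × 1100 = 0.9564 mm.
A stress of 24 MPa corresponds to the wall pushing the tube back by σL/E = 24×1100/(101×10³) = 0.2614 mm.
The gap must absorb the remainder: g_min = 0.9564 − 0.2614 = 0.6951 mm.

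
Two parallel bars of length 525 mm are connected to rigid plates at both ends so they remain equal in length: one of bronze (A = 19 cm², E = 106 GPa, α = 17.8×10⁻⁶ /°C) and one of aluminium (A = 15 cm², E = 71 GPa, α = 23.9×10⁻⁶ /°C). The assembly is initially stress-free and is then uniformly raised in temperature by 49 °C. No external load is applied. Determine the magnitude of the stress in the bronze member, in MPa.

σ ≈ 11 MPa (tensile)

The aluminium has the larger α, so on heating it would change length more than the bronze if both were free. The rigid plates force a common final length, so the aluminium is put into compression and the bronze into tension, with equal and opposite forces P (no external load).
Compatibility of the two members (thermal + elastic change equal): (α₁ − α₂)ΔT = P·[1/(A₁E₁) + 1/(A₂E₂)].
|α₁ − α₂|·ΔT = 6.1×10⁻⁶ × 49 = 0.0002989.
1/(A₁E₁) + 1/(A₂E₂) = 1/(1900×106×10³) + 1/(1500×71×10³) = 1.435×10⁻⁸ N⁻¹.
So P = 0.0002989 / 1.435×10⁻⁸ = 20.82 kN.
σ_{bronze} = P/A₁ = 20820/1900 = 10.96 MPa, tensile.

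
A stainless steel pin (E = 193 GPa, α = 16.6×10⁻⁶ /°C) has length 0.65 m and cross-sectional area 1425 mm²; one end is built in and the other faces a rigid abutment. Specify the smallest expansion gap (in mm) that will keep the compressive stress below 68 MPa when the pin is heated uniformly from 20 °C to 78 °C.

Free expansion if unrestrained: δ_free = αΔT L = 16.6×10⁻⁶ × 58 × 650 = 0.6258 mm.
A stress of 68 MPa corresponds to the wall pushing the pin back by σL/E = 68×650/(193×10³) = 0.229 mm.
The gap must absorb the remainder: g_min = 0.6258 − 0.229 = 0.3968 mm.

g ≈ 0.397 mm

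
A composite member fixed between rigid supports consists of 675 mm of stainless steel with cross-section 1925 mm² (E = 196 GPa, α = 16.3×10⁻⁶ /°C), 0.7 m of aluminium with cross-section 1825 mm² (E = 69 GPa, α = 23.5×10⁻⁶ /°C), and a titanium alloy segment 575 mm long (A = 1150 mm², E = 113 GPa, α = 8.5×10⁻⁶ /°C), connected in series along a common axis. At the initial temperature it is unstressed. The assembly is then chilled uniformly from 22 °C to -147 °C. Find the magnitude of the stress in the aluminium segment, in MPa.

If the supports were absent, the total length change would be Σ αᵢΔT Lᵢ = 16.3×10⁻⁶×169×675 + 23.5×10⁻⁶×169×700 + 8.5×10⁻⁶×169×575 = 5.465 mm.
The walls prevent any net length change, so an axial force P (same in every segment) develops. Compatibility: P · Σ Lᵢ/(AᵢEᵢ) = δ_free.
The series flexibility is Σ Lᵢ/(AᵢEᵢ) = 675/(1925×196×10³) + 700/(1825×69×10³) + 575/(1150×113×10³) = 1.177×10⁻⁵ mm/N.
P = 5.465 / 1.177×10⁻⁵ = 464200 N = 464.2 kN, tensile.
σ_{aluminium} = P / A = 464200 / 1825 = 254.4 MPa.

σ ≈ 254 MPa (tensile)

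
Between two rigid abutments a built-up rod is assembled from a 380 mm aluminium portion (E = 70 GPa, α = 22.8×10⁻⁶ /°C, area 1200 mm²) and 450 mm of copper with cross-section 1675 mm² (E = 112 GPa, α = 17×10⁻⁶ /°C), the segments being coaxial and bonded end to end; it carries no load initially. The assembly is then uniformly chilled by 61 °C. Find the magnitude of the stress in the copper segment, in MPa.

If the supports were absent, the total length change would be Σ αᵢΔT Lᵢ = 22.8×10⁻⁶×61×380 + 17×10⁻⁶×61×450 = 0.9952 mm.
The rigid supports impose zero overall length change; the single axial force P common to all segments must satisfy P Σ Lᵢ/(AᵢEᵢ) = δ_free.
The series flexibility is Σ Lᵢ/(AᵢEᵢ) = 380/(1200×70×10³) + 450/(1675×112×10³) = 6.923×10⁻⁶ mm/N.
So P = 0.9952 / 6.923×10⁻⁶ = 143.8 kN, tensile.
σ_{copper} = P / A = 143800 / 1675 = 85.82 MPa.

σ ≈ 85.8 MPa (tensile)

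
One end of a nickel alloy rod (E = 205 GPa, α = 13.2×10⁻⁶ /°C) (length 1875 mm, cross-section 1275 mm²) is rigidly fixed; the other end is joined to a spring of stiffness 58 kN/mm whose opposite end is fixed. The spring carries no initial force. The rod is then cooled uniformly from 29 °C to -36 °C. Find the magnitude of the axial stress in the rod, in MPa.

σ ≈ 51.7 MPa (tensile)

The unrestrained thermal change is αΔT L = 13.2×10⁻⁶ × 65 × 1875 = 1.609 mm.
Let P be the tensile force in the spring. The rod extends elastically by PL/(AE) and the spring stretches by P/k; together these equal δ_free.
P [ L/(AE) + 1/k ] = δ_free → P [ 1875/(1275×205×10³) + 1/(58×10³) ] = 1.609.
P = 1.609 / 2.441×10⁻⁵ = 65890 N.
σ = P/A = 65890/1275 = 51.68 MPa.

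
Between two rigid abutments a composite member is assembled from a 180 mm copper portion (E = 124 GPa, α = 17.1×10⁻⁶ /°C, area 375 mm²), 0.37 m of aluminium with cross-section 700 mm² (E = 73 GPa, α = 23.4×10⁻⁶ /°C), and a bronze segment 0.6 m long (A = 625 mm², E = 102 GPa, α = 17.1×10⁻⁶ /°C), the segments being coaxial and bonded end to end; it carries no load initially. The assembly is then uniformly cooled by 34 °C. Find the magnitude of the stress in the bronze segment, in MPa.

σ ≈ 58.3 MPa (tensile)

Free thermal contraction of the whole bar: Σ αᵢΔT Lᵢ = 17.1×10⁻⁶×34×180 + 23.4×10⁻⁶×34×370 + 17.1×10⁻⁶×34×600 = 0.7479 mm.
The walls prevent any net length change, so an axial force P (same in every segment) develops. Compatibility: P · Σ Lᵢ/(AᵢEᵢ) = δ_free.
The series flexibility is Σ Lᵢ/(AᵢEᵢ) = 180/(375×124×10³) + 370/(700×73×10³) + 600/(625×102×10³) = 2.052×10⁻⁵ mm/N.
So P = 0.7479 / 2.052×10⁻⁵ = 36.44 kN, tensile.
σ_{bronze} = P / A = 36440 / 625 = 58.3 MPa.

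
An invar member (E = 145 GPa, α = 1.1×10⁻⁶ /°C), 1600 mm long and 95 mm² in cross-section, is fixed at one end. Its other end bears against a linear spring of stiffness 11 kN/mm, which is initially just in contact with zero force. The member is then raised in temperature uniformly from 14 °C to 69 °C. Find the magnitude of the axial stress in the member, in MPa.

The unrestrained thermal change is αΔT L = 1.1×10⁻⁶ × 55 × 1600 = 0.0968 mm.
With a force P in the spring, the elastic change of the member is PL/(AE) and that of the spring is P/k; compatibility requires their sum to equal δ_free.
P [ L/(AE) + 1/k ] = δ_free → P [ 1600/(95×145×10³) + 1/(11×10³) ] = 0.0968.
P = 0.0968 / 0.0002071 = 467.5 N.
σ = P/A = 467.5/95 = 4.921 MPa.

σ ≈ 4.92 MPa (compressive)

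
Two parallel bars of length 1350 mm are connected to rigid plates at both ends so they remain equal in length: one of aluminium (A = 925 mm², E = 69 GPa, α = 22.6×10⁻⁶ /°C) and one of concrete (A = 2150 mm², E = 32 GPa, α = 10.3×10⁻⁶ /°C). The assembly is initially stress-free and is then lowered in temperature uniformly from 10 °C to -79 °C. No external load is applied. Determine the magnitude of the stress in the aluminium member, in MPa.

σ ≈ 39.2 MPa (tensile)

The aluminium has the larger α, so on cooling it would change length more than the concrete if both were free. The rigid plates force a common final length, so the aluminium is put into tension and the concrete into compression, with equal and opposite forces P (no external load).
Setting the final lengths equal and cancelling L: (α₁ − α₂)ΔT = P/(A₁E₁) + P/(A₂E₂).
|α₁ − α₂|·ΔT = 12.3×10⁻⁶ × 89 = 0.001095.
1/(A₁E₁) + 1/(A₂E₂) = 1/(925×69×10³) + 1/(2150×32×10³) = 3.02×10⁻⁸ N⁻¹.
So P = 0.001095 / 3.02×10⁻⁸ = 36.25 kN.
σ_{aluminium} = P/A₁ = 36250/925 = 39.18 MPa, tensile.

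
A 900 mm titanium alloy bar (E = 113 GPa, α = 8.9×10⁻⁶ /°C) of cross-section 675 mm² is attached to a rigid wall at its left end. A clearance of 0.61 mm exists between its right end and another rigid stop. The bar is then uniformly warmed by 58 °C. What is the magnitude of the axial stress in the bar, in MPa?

Free thermal elongation = αΔT L = 8.9×10⁻⁶ × 58 × 900 = 0.4646 mm.
This is smaller than the 0.61 mm clearance, so the bar expands freely without reaching the stop — the stress is zero.

σ ≈ 0 MPa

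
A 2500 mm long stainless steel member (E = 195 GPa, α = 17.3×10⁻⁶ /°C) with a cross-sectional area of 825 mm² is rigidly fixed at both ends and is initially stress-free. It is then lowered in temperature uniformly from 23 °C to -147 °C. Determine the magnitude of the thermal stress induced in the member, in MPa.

σ ≈ 573 MPa (tensile)

The supports are rigid, so the total axial strain is zero. The restrained thermal strain is ε = αΔT = 17.3×10⁻⁶ × 170 = 2941×10⁻⁶.
σ = EαΔT = 195×10³ × 17.3×10⁻⁶ × 170 = 573.5 MPa (tensile; the member is trying to contract).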